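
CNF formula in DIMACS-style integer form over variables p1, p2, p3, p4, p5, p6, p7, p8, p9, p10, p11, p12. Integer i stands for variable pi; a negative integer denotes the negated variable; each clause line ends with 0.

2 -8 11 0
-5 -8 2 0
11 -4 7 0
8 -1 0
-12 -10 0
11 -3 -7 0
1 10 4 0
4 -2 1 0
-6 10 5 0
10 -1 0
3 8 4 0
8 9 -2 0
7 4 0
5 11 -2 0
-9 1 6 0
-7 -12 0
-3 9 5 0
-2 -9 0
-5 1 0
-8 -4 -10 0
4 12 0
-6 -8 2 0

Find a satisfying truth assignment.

p1 = F, p2 = F, p3 = F, p4 = T, p5 = F, p6 = F, p7 = F, p8 = F, p9 = F, p10 = F, p11 = T, p12 = T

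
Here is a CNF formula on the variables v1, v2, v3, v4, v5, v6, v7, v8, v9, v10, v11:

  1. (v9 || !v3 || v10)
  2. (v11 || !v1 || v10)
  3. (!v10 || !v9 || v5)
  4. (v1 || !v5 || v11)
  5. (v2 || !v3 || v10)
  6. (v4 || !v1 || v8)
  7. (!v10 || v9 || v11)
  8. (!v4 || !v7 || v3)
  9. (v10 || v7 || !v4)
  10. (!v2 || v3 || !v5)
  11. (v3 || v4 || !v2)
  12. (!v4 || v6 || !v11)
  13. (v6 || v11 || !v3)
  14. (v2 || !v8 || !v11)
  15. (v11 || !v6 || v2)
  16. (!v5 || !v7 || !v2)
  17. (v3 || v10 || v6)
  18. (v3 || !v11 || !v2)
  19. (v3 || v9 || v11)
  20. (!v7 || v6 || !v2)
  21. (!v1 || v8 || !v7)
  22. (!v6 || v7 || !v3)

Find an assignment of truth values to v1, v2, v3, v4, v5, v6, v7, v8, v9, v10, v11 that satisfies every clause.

v1 = True, v2 = True, v3 = True, v4 = False, v5 = False, v6 = False, v7 = False, v8 = True, v9 = False, v10 = True, v11 = True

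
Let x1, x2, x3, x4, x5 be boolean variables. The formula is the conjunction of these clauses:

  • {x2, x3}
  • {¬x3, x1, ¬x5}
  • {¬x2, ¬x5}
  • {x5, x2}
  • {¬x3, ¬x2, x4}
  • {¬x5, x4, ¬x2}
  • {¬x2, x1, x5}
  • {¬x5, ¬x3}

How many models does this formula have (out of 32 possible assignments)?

3

Satisfying assignments:
  x1=1 x2=1 x3=0 x4=0 x5=0
  x1=1 x2=1 x3=0 x4=1 x5=0
  x1=1 x2=1 x3=1 x4=1 x5=0
Count: 3.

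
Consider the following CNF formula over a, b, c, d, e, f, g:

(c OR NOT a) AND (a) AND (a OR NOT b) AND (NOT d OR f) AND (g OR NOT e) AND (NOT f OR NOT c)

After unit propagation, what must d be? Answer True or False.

(a) stands alone — a = True.
In (NOT a OR c), NOT a is now false; c must hold, so c = True.
From (NOT c OR NOT f) and c = True: f = False.
From (NOT d OR f) and f = False: d = False.

False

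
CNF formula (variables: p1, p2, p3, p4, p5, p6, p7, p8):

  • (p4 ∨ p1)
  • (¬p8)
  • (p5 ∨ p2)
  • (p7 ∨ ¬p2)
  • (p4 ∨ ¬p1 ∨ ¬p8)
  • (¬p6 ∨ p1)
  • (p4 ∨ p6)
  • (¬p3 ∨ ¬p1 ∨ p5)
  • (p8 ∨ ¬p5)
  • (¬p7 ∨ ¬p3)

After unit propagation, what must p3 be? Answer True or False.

Unit clause (¬p8) sets p8 = False.
(p8 ∨ ¬p5) with p8 = False leaves only ¬p5, so p5 = False.
(p5 ∨ p2) with p5 = False leaves only p2, so p2 = True.
(p7 ∨ ¬p2): since p2 = True, the clause reduces to (p7). p7 = True.
(¬p3 ∨ ¬p7): since p7 = True, the clause reduces to (¬p3). p3 = False.

False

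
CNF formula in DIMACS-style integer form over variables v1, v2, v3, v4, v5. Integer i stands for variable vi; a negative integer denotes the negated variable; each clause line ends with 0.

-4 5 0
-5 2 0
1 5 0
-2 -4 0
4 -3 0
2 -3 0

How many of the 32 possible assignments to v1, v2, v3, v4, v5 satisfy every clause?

4

Satisfying assignments:
  v1=0 v2=1 v3=0 v4=0 v5=1
  v1=1 v2=0 v3=0 v4=0 v5=0
  v1=1 v2=1 v3=0 v4=0 v5=0
  v1=1 v2=1 v3=0 v4=0 v5=1
That's 4 in total.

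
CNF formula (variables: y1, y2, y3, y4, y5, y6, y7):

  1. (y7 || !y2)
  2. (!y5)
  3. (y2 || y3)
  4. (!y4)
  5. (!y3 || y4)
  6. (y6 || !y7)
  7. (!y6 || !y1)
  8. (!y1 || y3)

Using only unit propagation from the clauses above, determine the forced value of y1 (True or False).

(!y5) is a unit clause: y5 = False.
Unit clause (!y4) sets y4 = False.
In (!y3 || y4), y4 is now false; !y3 must hold, so y3 = False.
(y2 || y3) with y3 = False leaves only y2, so y2 = True.
In (y7 || !y2), !y2 is now false; y7 must hold, so y7 = True.
(!y7 || y6): since y7 = True, the clause reduces to (y6). y6 = True.
(!y6 || !y1) with y6 = True leaves only !y1, so y1 = False.

False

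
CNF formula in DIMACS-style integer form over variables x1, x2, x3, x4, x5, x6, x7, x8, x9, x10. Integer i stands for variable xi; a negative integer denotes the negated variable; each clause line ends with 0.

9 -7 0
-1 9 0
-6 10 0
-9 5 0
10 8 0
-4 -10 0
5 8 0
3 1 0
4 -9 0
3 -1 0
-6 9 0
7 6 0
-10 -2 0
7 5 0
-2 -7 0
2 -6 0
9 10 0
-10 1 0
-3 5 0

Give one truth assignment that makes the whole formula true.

Pure literal: x5 appears only positively; assign x5 = True.
Pure literal: x8 appears only positively; assign x8 = True.
Set x1 = False and propagate.
  then x3 is forced to True.
  then x10 is forced to False.
  then x6 is forced to False.
  then x7 is forced to True.
  then x9 is forced to True.
  then x4 is forced to True.
  then x2 is forced to False.

x1 = F, x2 = F, x3 = T, x4 = T, x5 = T, x6 = F, x7 = T, x8 = T, x9 = T, x10 = F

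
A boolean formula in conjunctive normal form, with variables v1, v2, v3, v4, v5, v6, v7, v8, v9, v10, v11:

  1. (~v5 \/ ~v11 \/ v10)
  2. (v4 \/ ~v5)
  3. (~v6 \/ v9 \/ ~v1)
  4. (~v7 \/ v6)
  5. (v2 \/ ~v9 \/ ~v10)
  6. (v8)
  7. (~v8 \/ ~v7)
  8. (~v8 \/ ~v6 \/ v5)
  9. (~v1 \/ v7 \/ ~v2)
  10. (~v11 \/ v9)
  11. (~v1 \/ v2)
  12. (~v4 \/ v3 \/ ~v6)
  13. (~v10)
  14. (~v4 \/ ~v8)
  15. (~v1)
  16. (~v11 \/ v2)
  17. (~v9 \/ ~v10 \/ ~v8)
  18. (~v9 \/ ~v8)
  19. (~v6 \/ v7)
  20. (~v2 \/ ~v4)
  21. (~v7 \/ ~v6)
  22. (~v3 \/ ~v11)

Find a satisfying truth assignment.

The clause (v8) is unit: v8 must be True.
Unit propagation: (~v7) forces v7 = False.
Unit propagation: (~v10) forces v10 = False.
Unit propagation: (~v4) forces v4 = False.
The clause (~v5) is unit: v5 must be False.
Unit propagation: (~v6) forces v6 = False.
Unit propagation: (~v1) forces v1 = False.
Unit propagation: (~v9) forces v9 = False.
Unit propagation: (~v11) forces v11 = False.
v2, v3 are now unconstrained; take v2 = True, v3 = True.

v1=False  v2=True  v3=True  v4=False  v5=False  v6=False  v7=False  v8=True  v9=False  v10=False  v11=False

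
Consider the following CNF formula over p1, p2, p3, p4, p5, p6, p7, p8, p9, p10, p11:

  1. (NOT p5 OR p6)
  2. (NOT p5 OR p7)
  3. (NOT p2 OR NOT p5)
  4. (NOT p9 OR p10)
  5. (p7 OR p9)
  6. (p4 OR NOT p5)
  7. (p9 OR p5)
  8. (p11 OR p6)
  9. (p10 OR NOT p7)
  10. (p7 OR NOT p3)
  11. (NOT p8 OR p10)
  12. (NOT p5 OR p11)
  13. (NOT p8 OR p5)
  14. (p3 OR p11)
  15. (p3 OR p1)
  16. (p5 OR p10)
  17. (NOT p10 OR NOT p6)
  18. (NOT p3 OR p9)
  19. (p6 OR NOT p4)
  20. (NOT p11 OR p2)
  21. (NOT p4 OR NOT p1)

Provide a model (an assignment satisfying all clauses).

p1=True  p2=True  p3=False  p4=False  p5=False  p6=False  p7=True  p8=False  p9=True  p10=True  p11=True

Check each clause:
  1. (p6 OR NOT p5) — NOT p5 is true.
  2. (NOT p5 OR p7) — NOT p5 is true.
  3. (NOT p2 OR NOT p5) — NOT p5 is true.
  4. (NOT p9 OR p10) — p10 is true.
  5. (p9 OR p7) — p9 is true.
  6. (p4 OR NOT p5) — NOT p5 is true.
  7. (p5 OR p9) — p9 is true.
  8. (p6 OR p11) — p11 is true.
  9. (NOT p7 OR p10) — p10 is true.
  10. (NOT p3 OR p7) — NOT p3 is true.
  11. (NOT p8 OR p10) — NOT p8 is true.
  12. (NOT p5 OR p11) — p11 is true.
  13. (p5 OR NOT p8) — NOT p8 is true.
  14. (p11 OR p3) — p11 is true.
  15. (p1 OR p3) — p1 is true.
  16. (p10 OR p5) — p10 is true.
  17. (NOT p10 OR NOT p6) — NOT p6 is true.
  18. (NOT p3 OR p9) — p9 is true.
  19. (NOT p4 OR p6) — NOT p4 is true.
  20. (p2 OR NOT p11) — p2 is true.
  21. (NOT p1 OR NOT p4) — NOT p4 is true.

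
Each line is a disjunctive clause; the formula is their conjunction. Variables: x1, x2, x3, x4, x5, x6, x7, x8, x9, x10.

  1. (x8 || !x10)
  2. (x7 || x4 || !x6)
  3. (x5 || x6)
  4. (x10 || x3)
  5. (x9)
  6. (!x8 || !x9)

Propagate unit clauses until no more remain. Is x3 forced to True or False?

True

(x9) stands alone — x9 = True.
(!x8 || !x9): since x9 = True, the clause reduces to (!x8). x8 = False.
(x8 || !x10): since x8 = False, the clause reduces to (!x10). x10 = False.
(x10 || x3): since x10 = False, the clause reduces to (x3). x3 = True.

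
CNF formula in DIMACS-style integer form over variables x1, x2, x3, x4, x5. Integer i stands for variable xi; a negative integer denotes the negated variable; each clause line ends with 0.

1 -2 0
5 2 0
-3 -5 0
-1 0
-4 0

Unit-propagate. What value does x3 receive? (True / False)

Unit clause (¬x1) sets x1 = False.
(¬x2 ∨ x1) with x1 = False leaves only ¬x2, so x2 = False.
From (x5 ∨ x2) and x2 = False: x5 = True.
(¬x5 ∨ ¬x3): since x5 = True, the clause reduces to (¬x3). x3 = False.

False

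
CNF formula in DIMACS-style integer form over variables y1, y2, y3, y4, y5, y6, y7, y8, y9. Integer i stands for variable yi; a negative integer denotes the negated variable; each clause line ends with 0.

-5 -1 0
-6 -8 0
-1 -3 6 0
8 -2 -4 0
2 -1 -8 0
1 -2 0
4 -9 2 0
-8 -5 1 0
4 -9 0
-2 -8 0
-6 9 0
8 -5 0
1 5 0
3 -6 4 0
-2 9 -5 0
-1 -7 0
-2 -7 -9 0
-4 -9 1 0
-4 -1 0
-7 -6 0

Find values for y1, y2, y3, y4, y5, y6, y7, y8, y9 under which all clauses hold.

y1=T, y2=F, y3=F, y4=F, y5=F, y6=F, y7=F, y8=F, y9=F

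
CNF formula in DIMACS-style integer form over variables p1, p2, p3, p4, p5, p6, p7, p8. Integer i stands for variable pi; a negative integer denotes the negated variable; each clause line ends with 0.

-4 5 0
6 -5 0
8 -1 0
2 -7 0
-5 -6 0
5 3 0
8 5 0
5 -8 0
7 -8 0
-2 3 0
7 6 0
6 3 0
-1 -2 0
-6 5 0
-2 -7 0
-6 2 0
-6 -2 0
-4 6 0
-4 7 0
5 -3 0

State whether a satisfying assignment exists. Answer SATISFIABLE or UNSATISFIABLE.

UNSATISFIABLE

p5 = True:
  propagation gives p6=True; an empty clause results — contradiction.
p5 = False:
  propagation gives p4=False, p3=True; an empty clause results — contradiction.
Every branch closes, so no satisfying assignment exists.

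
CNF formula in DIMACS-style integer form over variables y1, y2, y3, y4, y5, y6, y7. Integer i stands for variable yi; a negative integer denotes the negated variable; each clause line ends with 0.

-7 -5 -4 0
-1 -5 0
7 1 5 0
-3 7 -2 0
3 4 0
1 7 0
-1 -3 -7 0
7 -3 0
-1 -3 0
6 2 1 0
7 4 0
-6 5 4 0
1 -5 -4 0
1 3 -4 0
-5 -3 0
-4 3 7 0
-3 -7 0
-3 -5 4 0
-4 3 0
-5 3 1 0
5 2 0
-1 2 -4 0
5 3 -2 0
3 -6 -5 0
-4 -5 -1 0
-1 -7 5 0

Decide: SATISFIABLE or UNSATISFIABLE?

UNSATISFIABLE

y3 = True:
  propagation gives y7=True; an empty clause results — contradiction.
y3 = False:
  propagation gives y4=True; an empty clause results — contradiction.
Every branch closes, so no satisfying assignment exists.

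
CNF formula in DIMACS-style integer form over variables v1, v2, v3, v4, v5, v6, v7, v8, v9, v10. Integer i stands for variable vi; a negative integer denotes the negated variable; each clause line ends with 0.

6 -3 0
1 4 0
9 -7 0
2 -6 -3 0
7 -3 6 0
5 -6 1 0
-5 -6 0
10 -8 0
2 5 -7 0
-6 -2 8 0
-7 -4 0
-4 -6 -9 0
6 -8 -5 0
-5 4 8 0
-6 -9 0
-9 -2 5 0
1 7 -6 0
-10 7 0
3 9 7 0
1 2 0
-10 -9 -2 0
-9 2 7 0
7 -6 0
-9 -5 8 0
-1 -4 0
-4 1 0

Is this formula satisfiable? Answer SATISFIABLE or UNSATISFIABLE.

UNSATISFIABLE

v6 = True:
  propagation gives v5=False, v1=True, v9=False, v7=False; an empty clause results — contradiction.
v6 = False:
  v7 = True:
    v5 = True:
      propagation gives v8=False; contradiction.
    v5 = False:
      propagation gives v2=True; contradiction.
  v7 = False:
    propagation gives v10=False, v8=False, v9=True, v2=True; an empty clause results — contradiction.
Every branch closes, so no satisfying assignment exists.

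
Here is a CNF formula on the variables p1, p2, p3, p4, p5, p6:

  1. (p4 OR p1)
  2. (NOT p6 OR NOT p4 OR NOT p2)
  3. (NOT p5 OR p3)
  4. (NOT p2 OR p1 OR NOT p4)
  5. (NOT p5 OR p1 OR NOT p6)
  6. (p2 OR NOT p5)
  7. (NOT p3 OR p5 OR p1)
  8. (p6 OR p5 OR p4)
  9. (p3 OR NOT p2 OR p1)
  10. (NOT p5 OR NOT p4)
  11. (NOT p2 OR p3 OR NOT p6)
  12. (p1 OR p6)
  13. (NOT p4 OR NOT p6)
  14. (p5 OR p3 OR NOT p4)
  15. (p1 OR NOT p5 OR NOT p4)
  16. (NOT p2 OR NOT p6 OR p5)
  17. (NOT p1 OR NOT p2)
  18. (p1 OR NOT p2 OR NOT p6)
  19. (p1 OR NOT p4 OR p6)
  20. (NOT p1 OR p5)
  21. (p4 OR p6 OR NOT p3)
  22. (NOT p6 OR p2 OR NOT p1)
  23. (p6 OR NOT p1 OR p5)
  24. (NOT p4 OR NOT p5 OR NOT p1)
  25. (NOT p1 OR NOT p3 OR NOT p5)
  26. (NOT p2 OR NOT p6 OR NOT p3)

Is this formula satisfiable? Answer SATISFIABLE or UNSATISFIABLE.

p1 = True:
  propagation gives p2=False, p5=False; an empty clause results — contradiction.
p1 = False:
  propagation gives p4=True, p2=False, p5=False, p3=False; an empty clause results — contradiction.
Every branch closes, so no satisfying assignment exists.

UNSATISFIABLE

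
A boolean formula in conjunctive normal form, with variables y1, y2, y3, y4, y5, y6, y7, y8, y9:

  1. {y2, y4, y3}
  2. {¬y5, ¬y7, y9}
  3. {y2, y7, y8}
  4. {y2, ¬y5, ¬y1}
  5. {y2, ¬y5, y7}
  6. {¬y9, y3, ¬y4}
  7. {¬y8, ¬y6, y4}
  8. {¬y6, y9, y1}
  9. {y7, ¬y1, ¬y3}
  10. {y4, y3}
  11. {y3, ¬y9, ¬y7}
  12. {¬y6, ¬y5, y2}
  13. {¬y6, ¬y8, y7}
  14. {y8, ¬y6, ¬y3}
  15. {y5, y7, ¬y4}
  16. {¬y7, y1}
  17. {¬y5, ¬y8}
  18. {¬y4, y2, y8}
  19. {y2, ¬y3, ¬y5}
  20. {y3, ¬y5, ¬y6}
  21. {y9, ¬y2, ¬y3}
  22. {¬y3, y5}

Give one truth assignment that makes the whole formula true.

y1=F, y2=T, y3=F, y4=T, y5=T, y6=F, y7=F, y8=F, y9=F

Pure literal: y6 appears only negated; assign y6 = False.
Branch on y1: take y1 = False.
  then y7 is forced to False.
For the remaining variables, y2 = True, y3 = False, y4 = True, y5 = True, y8 = False, y9 = False works.
Every clause has at least one true literal under this assignment.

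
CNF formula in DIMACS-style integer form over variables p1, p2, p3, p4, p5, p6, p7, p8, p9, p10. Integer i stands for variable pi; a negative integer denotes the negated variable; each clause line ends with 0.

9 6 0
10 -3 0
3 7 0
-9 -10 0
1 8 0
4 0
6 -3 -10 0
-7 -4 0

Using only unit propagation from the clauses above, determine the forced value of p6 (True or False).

True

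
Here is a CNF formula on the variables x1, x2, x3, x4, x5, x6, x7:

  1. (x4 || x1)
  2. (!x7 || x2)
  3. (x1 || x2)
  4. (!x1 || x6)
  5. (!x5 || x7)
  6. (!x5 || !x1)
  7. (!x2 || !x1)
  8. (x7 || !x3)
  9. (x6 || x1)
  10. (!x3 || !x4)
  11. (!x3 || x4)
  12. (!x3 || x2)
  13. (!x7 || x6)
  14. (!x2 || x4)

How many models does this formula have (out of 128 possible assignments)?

5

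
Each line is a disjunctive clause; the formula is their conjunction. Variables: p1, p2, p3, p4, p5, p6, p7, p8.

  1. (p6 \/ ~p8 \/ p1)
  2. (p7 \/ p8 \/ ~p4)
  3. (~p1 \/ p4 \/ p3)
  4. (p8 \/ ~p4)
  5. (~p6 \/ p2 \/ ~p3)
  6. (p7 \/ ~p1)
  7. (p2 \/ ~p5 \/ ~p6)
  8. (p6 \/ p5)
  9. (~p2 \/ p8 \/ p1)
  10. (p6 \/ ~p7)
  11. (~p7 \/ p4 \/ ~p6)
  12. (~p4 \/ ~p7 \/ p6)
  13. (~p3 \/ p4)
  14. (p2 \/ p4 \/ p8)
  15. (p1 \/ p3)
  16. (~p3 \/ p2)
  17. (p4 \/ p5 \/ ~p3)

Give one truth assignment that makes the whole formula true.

p1=F  p2=T  p3=T  p4=T  p5=T  p6=T  p7=F  p8=T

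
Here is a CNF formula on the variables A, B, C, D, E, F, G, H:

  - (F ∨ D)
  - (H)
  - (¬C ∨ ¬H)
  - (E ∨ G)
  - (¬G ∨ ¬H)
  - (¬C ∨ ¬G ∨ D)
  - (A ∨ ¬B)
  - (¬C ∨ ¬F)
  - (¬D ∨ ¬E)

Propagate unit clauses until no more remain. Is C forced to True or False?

(H) is a unit clause: H = True.
In (¬C ∨ ¬H), ¬H is now false; ¬C must hold, so C = False.

False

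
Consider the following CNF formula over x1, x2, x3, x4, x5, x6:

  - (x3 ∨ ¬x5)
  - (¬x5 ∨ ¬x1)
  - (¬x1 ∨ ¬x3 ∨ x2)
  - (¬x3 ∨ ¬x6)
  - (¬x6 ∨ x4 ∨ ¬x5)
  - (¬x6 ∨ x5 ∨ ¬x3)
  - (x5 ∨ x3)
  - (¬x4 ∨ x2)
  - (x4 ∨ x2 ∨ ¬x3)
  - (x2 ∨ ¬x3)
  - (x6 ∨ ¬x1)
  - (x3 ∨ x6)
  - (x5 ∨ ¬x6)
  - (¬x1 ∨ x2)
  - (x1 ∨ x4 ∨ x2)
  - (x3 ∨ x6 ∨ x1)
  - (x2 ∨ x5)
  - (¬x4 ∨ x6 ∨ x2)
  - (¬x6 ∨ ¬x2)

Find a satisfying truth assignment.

x1 = False, x2 = True, x3 = True, x4 = True, x5 = False, x6 = False

Check each clause:
  1. (¬x5 ∨ x3) — x3 is true.
  2. (¬x5 ∨ ¬x1) — ¬x5 is true.
  3. (x2 ∨ ¬x3 ∨ ¬x1) — x2 is true.
  4. (¬x3 ∨ ¬x6) — ¬x6 is true.
  5. (x4 ∨ ¬x6 ∨ ¬x5) — ¬x6 is true.
  6. (¬x3 ∨ x5 ∨ ¬x6) — ¬x6 is true.
  7. (x3 ∨ x5) — x3 is true.
  8. (¬x4 ∨ x2) — x2 is true.
  9. (x4 ∨ ¬x3 ∨ x2) — x2 is true.
  10. (¬x3 ∨ x2) — x2 is true.
  11. (¬x1 ∨ x6) — ¬x1 is true.
  12. (x6 ∨ x3) — x3 is true.
  13. (¬x6 ∨ x5) — ¬x6 is true.
  14. (¬x1 ∨ x2) — x2 is true.
  15. (x4 ∨ x2 ∨ x1) — x2 is true.
  16. (x1 ∨ x3 ∨ x6) — x3 is true.
  17. (x2 ∨ x5) — x2 is true.
  18. (x2 ∨ x6 ∨ ¬x4) — x2 is true.
  19. (¬x6 ∨ ¬x2) — ¬x6 is true.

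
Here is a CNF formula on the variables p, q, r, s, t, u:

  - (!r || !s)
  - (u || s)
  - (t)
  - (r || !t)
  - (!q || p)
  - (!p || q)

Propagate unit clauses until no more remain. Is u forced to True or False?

True

(t) stands alone — t = True.
In (!t || r), !t is now false; r must hold, so r = True.
(!s || !r): since r = True, the clause reduces to (!s). s = False.
From (u || s) and s = False: u = True.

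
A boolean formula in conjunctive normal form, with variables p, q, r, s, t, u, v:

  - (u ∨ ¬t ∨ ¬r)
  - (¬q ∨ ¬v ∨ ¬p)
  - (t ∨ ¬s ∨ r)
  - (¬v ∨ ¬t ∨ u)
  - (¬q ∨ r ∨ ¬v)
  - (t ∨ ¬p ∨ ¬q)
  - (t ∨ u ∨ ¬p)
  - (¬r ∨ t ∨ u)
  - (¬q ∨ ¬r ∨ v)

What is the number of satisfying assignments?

Case analysis on t and r:
  t=T, r=T: s free; 5 ways for (p,q,u,v) × 2^1 = 10.
  t=T, r=F: p, s free; 5 ways for (q,u,v) × 2^2 = 20.
  t=F, r=T: s free; 5 ways for (p,q,u,v) × 2^1 = 10.
  t=F, r=F: 8 of the 32 assignments to (p,q,s,u,v) work.
Total: 10 + 20 + 10 + 8 = 48.

48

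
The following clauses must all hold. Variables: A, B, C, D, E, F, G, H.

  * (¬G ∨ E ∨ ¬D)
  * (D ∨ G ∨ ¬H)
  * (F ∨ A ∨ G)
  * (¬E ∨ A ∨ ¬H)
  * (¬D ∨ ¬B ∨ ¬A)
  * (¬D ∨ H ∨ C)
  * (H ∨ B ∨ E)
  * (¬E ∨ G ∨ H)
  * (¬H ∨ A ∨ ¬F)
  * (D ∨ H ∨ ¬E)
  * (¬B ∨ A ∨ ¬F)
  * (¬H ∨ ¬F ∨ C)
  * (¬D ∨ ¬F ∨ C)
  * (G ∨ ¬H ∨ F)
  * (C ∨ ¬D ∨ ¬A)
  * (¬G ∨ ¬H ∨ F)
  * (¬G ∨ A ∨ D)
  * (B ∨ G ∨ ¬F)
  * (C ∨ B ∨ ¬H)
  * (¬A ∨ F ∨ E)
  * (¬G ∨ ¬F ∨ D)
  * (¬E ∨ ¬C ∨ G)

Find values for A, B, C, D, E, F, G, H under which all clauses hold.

A=F, B=F, C=T, D=T, E=T, F=T, G=T, H=F

Set A = False and propagate.
Try B = False.
For the remaining variables, C = True, D = True, E = True, F = True, G = True, H = False works.
Every clause has at least one true literal under this assignment.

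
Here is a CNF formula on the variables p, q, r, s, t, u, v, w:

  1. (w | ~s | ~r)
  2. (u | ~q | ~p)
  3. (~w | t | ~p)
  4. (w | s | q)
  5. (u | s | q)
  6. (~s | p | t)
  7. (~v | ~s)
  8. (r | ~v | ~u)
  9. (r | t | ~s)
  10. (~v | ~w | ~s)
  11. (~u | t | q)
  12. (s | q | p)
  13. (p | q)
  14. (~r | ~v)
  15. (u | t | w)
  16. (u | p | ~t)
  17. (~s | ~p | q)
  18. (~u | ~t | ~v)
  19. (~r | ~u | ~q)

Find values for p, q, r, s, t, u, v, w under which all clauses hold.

p=F, q=T, r=F, s=F, t=F, u=F, v=T, w=T

Check each clause:
  1. (~r | ~s | w) — w is true.
  2. (~p | ~q | u) — ~p is true.
  3. (~w | ~p | t) — ~p is true.
  4. (s | q | w) — w is true.
  5. (s | u | q) — q is true.
  6. (t | ~s | p) — ~s is true.
  7. (~s | ~v) — ~s is true.
  8. (~v | ~u | r) — ~u is true.
  9. (r | t | ~s) — ~s is true.
  10. (~w | ~s | ~v) — ~s is true.
  11. (~u | q | t) — q is true.
  12. (s | q | p) — q is true.
  13. (q | p) — q is true.
  14. (~r | ~v) — ~r is true.
  15. (u | w | t) — w is true.
  16. (u | p | ~t) — ~t is true.
  17. (~s | ~p | q) — q is true.
  18. (~t | ~v | ~u) — ~u is true.
  19. (~r | ~q | ~u) — ~u is true.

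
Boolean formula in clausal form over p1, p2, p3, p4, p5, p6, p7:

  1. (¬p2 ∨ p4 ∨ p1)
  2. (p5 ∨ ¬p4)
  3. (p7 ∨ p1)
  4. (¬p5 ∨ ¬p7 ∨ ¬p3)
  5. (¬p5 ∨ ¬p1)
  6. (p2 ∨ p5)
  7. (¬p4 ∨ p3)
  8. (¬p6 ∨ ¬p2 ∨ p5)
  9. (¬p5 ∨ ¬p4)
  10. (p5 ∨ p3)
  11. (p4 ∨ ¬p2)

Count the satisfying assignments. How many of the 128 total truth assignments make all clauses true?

2

The models are:
  p1=F p2=F p3=F p4=F p5=T p6=F p7=T
  p1=F p2=F p3=F p4=F p5=T p6=T p7=T
Count: 2.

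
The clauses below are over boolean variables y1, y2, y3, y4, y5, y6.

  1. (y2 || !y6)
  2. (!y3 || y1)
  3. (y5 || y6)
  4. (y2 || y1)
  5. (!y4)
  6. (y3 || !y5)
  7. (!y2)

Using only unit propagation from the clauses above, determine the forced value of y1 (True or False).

True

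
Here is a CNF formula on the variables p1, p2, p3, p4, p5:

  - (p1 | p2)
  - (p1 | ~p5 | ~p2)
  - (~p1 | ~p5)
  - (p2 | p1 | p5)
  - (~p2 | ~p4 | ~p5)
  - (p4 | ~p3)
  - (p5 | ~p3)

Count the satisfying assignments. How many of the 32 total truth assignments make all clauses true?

The models are:
  p1=F p2=T p3=F p4=F p5=F
  p1=F p2=T p3=F p4=T p5=F
  p1=T p2=F p3=F p4=F p5=F
  p1=T p2=F p3=F p4=T p5=F
  p1=T p2=T p3=F p4=F p5=F
  p1=T p2=T p3=F p4=T p5=F
Count: 6.

6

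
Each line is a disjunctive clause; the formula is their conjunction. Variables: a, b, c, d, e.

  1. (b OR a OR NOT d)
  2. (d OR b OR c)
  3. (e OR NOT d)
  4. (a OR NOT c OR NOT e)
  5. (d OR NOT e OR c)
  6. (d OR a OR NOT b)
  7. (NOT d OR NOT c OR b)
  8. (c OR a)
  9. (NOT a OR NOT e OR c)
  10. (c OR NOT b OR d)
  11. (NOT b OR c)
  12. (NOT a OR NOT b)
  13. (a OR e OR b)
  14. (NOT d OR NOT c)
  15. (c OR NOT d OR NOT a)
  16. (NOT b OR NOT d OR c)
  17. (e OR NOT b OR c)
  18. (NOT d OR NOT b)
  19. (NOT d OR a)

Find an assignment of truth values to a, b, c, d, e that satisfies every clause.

Branch on a: take a = True.
  then b is forced to False.
For the remaining variables, c = True, d = False, e = True works.
Every clause has at least one true literal under this assignment.

a = 1  b = 0  c = 1  d = 0  e = 1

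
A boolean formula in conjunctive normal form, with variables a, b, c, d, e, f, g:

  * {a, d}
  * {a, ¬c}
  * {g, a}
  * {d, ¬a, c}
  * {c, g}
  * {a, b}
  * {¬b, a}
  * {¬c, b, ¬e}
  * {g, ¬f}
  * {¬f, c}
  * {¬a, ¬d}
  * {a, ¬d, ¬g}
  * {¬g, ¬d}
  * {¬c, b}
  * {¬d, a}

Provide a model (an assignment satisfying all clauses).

a=T  b=T  c=T  d=F  e=F  f=F  g=F

Pure literal: e appears only negated; assign e = False.
f occurs only negated in the remaining clauses — set f = False.
Branch on a: take a = True.
  then d is forced to False.
  then c is forced to True.
  then b is forced to True.
g is now unconstrained; take g = False.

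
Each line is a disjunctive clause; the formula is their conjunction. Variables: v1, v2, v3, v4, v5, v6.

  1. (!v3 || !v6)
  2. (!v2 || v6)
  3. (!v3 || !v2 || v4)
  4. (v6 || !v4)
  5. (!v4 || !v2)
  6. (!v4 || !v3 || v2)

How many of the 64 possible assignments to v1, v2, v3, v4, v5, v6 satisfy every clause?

Case analysis on v2 and v4:
  v2=T, v4=T: a clause becomes empty — 0.
  v2=T, v4=F: remaining (v1,v3,v5,v6) ∈ {(F,F,F,T); (F,F,T,T); (T,F,F,T); (T,F,T,T)} — 4.
  v2=F, v4=T: remaining (v1,v3,v5,v6) ∈ {(F,F,F,T); (F,F,T,T); (T,F,F,T); (T,F,T,T)} — 4.
  v2=F, v4=F: v1, v5 free; 3 ways for (v3,v6) × 2^2 = 12.
Total: 0 + 4 + 4 + 12 = 20.

20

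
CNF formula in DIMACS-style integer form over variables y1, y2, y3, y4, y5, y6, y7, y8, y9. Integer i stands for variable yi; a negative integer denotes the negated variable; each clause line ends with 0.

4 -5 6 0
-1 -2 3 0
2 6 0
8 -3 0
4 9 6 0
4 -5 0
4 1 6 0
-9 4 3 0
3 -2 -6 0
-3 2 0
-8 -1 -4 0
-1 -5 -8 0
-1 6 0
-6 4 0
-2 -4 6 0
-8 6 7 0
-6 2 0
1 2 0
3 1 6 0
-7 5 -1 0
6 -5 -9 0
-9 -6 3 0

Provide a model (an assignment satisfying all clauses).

Branch on y1: take y1 = False.
  then y2 is forced to True.
Branch on y3: take y3 = True.
  then y8 is forced to True.
Set y4 = True and propagate.
  then y6 is forced to True.
y5, y7, y9 are now unconstrained; take y5 = False, y7 = True, y9 = True.
Every clause has at least one true literal under this assignment.
Check each clause:
  1. (y6 \/ y4 \/ ~y5) — ~y5 is true.
  2. (y3 \/ ~y1 \/ ~y2) — y3 is true.
  3. (y6 \/ y2) — y2 is true.
  4. (~y3 \/ y8) — y8 is true.
  5. (y4 \/ y6 \/ y9) — y9 is true.
  6. (y4 \/ ~y5) — ~y5 is true.
  7. (y1 \/ y6 \/ y4) — y4 is true.
  8. (y3 \/ ~y9 \/ y4) — y3 is true.
  9. (~y2 \/ y3 \/ ~y6) — y3 is true.
  10. (~y3 \/ y2) — y2 is true.
  11. (~y8 \/ ~y1 \/ ~y4) — ~y1 is true.
  12. (~y1 \/ ~y5 \/ ~y8) — ~y5 is true.
  13. (~y1 \/ y6) — ~y1 is true.
  14. (~y6 \/ y4) — y4 is true.
  15. (~y2 \/ y6 \/ ~y4) — y6 is true.
  16. (y6 \/ ~y8 \/ y7) — y6 is true.
  17. (~y6 \/ y2) — y2 is true.
  18. (y1 \/ y2) — y2 is true.
  19. (y1 \/ y3 \/ y6) — y3 is true.
  20. (~y1 \/ ~y7 \/ y5) — ~y1 is true.
  21. (~y9 \/ ~y5 \/ y6) — ~y5 is true.
  22. (y3 \/ ~y9 \/ ~y6) — y3 is true.

y1 = 0  y2 = 1  y3 = 1  y4 = 1  y5 = 0  y6 = 1  y7 = 1  y8 = 1  y9 = 1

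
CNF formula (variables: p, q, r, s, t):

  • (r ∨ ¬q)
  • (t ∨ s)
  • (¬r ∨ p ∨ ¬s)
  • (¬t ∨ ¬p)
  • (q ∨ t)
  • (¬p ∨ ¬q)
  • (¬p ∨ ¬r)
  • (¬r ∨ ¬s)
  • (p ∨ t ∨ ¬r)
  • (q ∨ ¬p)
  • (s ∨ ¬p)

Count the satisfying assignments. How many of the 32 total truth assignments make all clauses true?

Satisfying assignments:
  p=F q=F r=F s=F t=T
  p=F q=F r=F s=T t=T
  p=F q=F r=T s=F t=T
  p=F q=T r=T s=F t=T
Count: 4.

4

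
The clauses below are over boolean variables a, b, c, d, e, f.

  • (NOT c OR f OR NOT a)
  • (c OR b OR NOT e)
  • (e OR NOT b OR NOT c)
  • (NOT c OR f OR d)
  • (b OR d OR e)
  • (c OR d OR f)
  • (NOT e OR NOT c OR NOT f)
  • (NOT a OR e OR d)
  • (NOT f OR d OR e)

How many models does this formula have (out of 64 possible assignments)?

Case analysis on c and e:
  c=1, e=1: remaining (a,b,d,f) ∈ {(0,0,1,0); (0,1,1,0)} — 2.
  c=1, e=0: remaining (a,b,d,f) ∈ {(0,0,1,0); (0,0,1,1); (1,0,1,1)} — 3.
  c=0, e=1: a free; 3 ways for (b,d,f) × 2^1 = 6.
  c=0, e=0: forces d=1; a, b, f free → 2^3 = 8.
Total: 2 + 3 + 6 + 8 = 19.

19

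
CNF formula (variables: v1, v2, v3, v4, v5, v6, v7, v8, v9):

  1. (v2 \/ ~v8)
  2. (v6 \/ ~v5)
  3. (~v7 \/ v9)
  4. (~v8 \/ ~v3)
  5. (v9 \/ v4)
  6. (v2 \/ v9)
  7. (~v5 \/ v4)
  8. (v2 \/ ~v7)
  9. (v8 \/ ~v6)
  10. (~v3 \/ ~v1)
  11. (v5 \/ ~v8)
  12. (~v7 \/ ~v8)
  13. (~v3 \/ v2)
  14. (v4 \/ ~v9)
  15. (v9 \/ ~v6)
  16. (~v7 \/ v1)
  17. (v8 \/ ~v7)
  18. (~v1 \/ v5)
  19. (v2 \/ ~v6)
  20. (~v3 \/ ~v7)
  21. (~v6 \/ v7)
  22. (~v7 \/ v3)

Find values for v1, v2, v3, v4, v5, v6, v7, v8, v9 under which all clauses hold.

v2 occurs only positively in the remaining clauses — set v2 = True.
Pure literal: v4 appears only positively; assign v4 = True.
Branch on v1: take v1 = False.
  then v7 is forced to False.
  then v6 is forced to False.
  then v5 is forced to False.
  then v8 is forced to False.
v3, v9 are now unconstrained; take v3 = True, v9 = True.

v1 = F, v2 = T, v3 = T, v4 = T, v5 = F, v6 = F, v7 = F, v8 = F, v9 = T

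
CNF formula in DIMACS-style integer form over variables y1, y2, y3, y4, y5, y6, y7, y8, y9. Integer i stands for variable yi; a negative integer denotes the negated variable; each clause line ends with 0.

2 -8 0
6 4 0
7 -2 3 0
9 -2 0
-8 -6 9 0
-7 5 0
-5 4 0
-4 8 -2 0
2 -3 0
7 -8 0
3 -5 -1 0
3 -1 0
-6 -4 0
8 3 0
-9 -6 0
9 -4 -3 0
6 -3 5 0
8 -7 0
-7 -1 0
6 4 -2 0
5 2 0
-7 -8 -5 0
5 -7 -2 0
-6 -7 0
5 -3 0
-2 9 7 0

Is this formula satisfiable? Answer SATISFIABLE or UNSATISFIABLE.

UNSATISFIABLE

y2 = True:
  propagation gives y9=True, y6=False, y4=True, y8=True; an empty clause results — contradiction.
y2 = False:
  propagation gives y8=False, y3=False; an empty clause results — contradiction.
Every branch closes, so no satisfying assignment exists.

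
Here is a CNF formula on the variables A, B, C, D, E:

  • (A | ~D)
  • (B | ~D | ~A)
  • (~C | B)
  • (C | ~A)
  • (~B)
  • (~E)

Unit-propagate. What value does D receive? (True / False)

False

Unit clause (~B) sets B = False.
(B | ~C) with B = False leaves only ~C, so C = False.
(~A | C) with C = False leaves only ~A, so A = False.
(A | ~D): since A = False, the clause reduces to (~D). D = False.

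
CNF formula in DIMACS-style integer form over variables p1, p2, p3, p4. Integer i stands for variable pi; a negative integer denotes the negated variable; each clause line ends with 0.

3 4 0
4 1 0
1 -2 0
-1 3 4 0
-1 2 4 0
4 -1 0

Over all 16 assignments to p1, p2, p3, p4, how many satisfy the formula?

Satisfying assignments:
  p1=F p2=F p3=F p4=T
  p1=F p2=F p3=T p4=T
  p1=T p2=F p3=F p4=T
  p1=T p2=F p3=T p4=T
  p1=T p2=T p3=F p4=T
  p1=T p2=T p3=T p4=T
That's 6 in total.

6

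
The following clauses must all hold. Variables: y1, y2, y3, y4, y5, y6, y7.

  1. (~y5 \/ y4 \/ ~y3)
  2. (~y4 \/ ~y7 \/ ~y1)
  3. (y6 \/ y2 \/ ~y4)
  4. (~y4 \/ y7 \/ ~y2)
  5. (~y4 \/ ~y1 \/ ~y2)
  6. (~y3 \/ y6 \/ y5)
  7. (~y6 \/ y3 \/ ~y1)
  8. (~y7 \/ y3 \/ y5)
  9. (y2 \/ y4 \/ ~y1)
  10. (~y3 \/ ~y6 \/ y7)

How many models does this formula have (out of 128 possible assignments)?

Split on y4, then y3.
  y4=T, y3=T: 5 of the 32 assignments to (y1,y2,y5,y6,y7) work.
  y4=T, y3=F: 5 of the 32 assignments to (y1,y2,y5,y6,y7) work.
  y4=F, y3=T: remaining (y1,y2,y5,y6,y7) ∈ {(F,F,F,T,T); (F,T,F,T,T); (T,T,F,T,T)} — 3.
  y4=F, y3=F: 15 of the 32 assignments to (y1,y2,y5,y6,y7) work.
Total: 5 + 5 + 3 + 15 = 28.

28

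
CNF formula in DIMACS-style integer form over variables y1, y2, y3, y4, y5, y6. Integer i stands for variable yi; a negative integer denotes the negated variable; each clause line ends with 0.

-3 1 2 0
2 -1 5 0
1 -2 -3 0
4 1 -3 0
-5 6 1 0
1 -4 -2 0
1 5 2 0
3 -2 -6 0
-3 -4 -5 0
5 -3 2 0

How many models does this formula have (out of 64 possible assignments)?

19

Case analysis on y1 and y2:
  y1=T, y2=T: 10 of the 16 assignments to (y3,y4,y5,y6) work.
  y1=T, y2=F: y6 free; 3 ways for (y3,y4,y5) × 2^1 = 6.
  y1=F, y2=T: remaining (y3,y4,y5,y6) ∈ {(F,F,F,F)} — 1.
  y1=F, y2=F: remaining (y3,y4,y5,y6) ∈ {(F,F,T,T); (F,T,T,T)} — 2.
Total: 10 + 6 + 1 + 2 = 19.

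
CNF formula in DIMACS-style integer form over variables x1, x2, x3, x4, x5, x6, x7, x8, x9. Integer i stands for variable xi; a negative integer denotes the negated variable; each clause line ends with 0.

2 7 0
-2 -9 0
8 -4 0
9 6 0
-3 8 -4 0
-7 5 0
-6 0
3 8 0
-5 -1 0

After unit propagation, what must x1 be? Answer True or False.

Unit clause (~x6) sets x6 = False.
From (x9 | x6) and x6 = False: x9 = True.
(~x9 | ~x2): since x9 = True, the clause reduces to (~x2). x2 = False.
(x2 | x7): since x2 = False, the clause reduces to (x7). x7 = True.
From (~x7 | x5) and x7 = True: x5 = True.
(~x1 | ~x5) with x5 = True leaves only ~x1, so x1 = False.

False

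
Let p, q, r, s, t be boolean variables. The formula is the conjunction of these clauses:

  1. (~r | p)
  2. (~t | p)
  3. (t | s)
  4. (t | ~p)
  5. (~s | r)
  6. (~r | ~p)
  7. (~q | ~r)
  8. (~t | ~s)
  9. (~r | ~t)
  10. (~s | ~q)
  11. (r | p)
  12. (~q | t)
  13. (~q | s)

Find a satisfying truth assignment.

p=True, q=False, r=False, s=False, t=True

Check each clause:
  1. (p | ~r) — p is true.
  2. (~t | p) — p is true.
  3. (s | t) — t is true.
  4. (t | ~p) — t is true.
  5. (~s | r) — ~s is true.
  6. (~r | ~p) — ~r is true.
  7. (~q | ~r) — ~r is true.
  8. (~s | ~t) — ~s is true.
  9. (~r | ~t) — ~r is true.
  10. (~s | ~q) — ~s is true.
  11. (r | p) — p is true.
  12. (~q | t) — t is true.
  13. (s | ~q) — ~q is true.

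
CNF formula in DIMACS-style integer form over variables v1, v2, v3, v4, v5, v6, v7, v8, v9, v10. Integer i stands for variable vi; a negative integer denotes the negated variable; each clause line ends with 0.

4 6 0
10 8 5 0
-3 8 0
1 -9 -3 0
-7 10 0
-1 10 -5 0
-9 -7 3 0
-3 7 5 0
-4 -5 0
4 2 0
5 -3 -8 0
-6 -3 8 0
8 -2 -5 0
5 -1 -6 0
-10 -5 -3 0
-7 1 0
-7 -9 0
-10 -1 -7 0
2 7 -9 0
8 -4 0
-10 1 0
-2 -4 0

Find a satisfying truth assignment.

v1=False, v2=False, v3=False, v4=True, v5=False, v6=False, v7=False, v8=True, v9=False, v10=False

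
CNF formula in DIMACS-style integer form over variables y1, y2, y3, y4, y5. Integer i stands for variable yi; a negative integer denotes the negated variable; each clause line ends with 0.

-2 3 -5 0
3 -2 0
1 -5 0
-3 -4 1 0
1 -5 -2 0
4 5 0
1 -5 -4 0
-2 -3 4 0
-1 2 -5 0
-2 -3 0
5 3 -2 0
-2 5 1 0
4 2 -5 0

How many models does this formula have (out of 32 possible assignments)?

The models are:
  y1=0 y2=0 y3=0 y4=1 y5=0
  y1=1 y2=0 y3=0 y4=1 y5=0
  y1=1 y2=0 y3=1 y4=1 y5=0
Count: 3.

3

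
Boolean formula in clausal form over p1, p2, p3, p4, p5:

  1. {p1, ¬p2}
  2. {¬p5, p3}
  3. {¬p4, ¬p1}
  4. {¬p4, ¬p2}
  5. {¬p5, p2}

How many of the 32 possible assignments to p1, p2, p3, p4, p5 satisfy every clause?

Case analysis on p2 and p1:
  p2=T, p1=T: remaining (p3,p4,p5) ∈ {(F,F,F); (T,F,F); (T,F,T)} — 3.
  p2=T, p1=F: a clause becomes empty — 0.
  p2=F, p1=T: remaining (p3,p4,p5) ∈ {(F,F,F); (T,F,F)} — 2.
  p2=F, p1=F: remaining (p3,p4,p5) ∈ {(F,F,F); (F,T,F); (T,F,F); (T,T,F)} — 4.
Total: 3 + 0 + 2 + 4 = 9.

9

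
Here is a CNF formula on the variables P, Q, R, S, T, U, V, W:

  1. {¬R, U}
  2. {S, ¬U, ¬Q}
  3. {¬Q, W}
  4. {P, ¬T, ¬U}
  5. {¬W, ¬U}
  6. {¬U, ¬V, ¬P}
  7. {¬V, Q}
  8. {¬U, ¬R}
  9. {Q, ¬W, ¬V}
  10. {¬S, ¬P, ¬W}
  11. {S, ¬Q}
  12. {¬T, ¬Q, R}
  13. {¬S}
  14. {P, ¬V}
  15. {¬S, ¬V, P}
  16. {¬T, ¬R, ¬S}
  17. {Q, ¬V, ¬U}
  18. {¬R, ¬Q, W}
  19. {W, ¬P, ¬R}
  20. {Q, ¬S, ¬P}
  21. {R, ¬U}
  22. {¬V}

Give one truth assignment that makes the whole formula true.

P = T, Q = F, R = F, S = F, T = F, U = F, V = F, W = F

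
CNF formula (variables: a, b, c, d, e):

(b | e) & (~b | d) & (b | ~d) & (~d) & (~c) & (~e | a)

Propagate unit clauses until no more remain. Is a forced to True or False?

(~d) is a unit clause: d = False.
(~b | d) with d = False leaves only ~b, so b = False.
From (b | e) and b = False: e = True.
Unit clause (~c) sets c = False.
From (~e | a) and e = True: a = True.

True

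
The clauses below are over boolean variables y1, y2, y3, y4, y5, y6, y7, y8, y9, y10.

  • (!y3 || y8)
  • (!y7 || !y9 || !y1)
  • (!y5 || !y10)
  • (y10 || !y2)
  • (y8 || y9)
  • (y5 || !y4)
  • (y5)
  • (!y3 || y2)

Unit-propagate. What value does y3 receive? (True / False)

(y5) stands alone — y5 = True.
(!y5 || !y10) with y5 = True leaves only !y10, so y10 = False.
In (!y2 || y10), y10 is now false; !y2 must hold, so y2 = False.
(!y3 || y2): since y2 = False, the clause reduces to (!y3). y3 = False.

False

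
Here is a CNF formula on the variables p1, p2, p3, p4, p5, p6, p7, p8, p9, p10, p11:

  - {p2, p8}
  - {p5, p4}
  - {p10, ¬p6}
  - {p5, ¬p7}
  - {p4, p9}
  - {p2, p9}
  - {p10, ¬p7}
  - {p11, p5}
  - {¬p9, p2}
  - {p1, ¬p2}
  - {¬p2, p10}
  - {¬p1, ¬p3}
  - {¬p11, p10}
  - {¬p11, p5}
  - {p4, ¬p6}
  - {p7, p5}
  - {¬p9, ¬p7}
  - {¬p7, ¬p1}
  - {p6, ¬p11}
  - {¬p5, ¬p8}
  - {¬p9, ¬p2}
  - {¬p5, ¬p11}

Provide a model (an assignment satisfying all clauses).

p1=T, p2=T, p3=F, p4=T, p5=T, p6=F, p7=F, p8=F, p9=F, p10=T, p11=F

Check each clause:
  1. {p8, p2} — p2 is true.
  2. {p5, p4} — p4 is true.
  3. {p10, ¬p6} — p10 is true.
  4. {¬p7, p5} — ¬p7 is true.
  5. {p9, p4} — p4 is true.
  6. {p9, p2} — p2 is true.
  7. {p10, ¬p7} — ¬p7 is true.
  8. {p5, p11} — p5 is true.
  9. {p2, ¬p9} — p2 is true.
  10. {¬p2, p1} — p1 is true.
  11. {¬p2, p10} — p10 is true.
  12. {¬p1, ¬p3} — ¬p3 is true.
  13. {¬p11, p10} — p10 is true.
  14. {¬p11, p5} — ¬p11 is true.
  15. {p4, ¬p6} — ¬p6 is true.
  16. {p7, p5} — p5 is true.
  17. {¬p7, ¬p9} — ¬p7 is true.
  18. {¬p7, ¬p1} — ¬p7 is true.
  19. {¬p11, p6} — ¬p11 is true.
  20. {¬p5, ¬p8} — ¬p8 is true.
  21. {¬p9, ¬p2} — ¬p9 is true.
  22. {¬p11, ¬p5} — ¬p11 is true.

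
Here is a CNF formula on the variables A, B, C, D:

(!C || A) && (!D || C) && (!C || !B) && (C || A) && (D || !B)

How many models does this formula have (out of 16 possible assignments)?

3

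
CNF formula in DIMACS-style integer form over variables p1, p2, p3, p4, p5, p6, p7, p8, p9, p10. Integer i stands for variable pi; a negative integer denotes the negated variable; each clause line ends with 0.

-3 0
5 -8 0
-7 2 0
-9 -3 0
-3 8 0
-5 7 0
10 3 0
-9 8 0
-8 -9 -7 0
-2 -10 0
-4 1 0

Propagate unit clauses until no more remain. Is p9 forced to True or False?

(~p3) stands alone — p3 = False.
(p3 \/ p10): since p3 = False, the clause reduces to (p10). p10 = True.
(~p2 \/ ~p10) with p10 = True leaves only ~p2, so p2 = False.
From (~p7 \/ p2) and p2 = False: p7 = False.
(~p5 \/ p7): since p7 = False, the clause reduces to (~p5). p5 = False.
(p5 \/ ~p8): since p5 = False, the clause reduces to (~p8). p8 = False.
In (p8 \/ ~p9), p8 is now false; ~p9 must hold, so p9 = False.

False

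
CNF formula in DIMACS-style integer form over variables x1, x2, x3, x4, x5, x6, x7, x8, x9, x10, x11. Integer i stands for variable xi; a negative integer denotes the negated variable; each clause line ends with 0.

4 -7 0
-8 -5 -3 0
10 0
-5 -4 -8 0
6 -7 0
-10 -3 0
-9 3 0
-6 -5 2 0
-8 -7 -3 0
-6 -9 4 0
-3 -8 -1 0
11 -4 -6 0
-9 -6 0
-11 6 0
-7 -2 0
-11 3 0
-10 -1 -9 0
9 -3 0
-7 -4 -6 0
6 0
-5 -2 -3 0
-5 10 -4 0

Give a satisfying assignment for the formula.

The clause (x10) is unit: x10 must be True.
The clause (~x3) is unit: x3 must be False.
(~x9) is a unit clause, so x9 = False.
Unit propagation: (~x11) forces x11 = False.
Unit propagation: (x6) forces x6 = True.
(~x4) is a unit clause, so x4 = False.
(~x7) is a unit clause, so x7 = False.
Pure literal: x2 appears only positively; assign x2 = True.
x5 occurs only negated in the remaining clauses — set x5 = False.
x1, x8 are now unconstrained; take x1 = True, x8 = False.
Every clause has at least one true literal under this assignment.

x1=T, x2=T, x3=F, x4=F, x5=F, x6=T, x7=F, x8=F, x9=F, x10=T, x11=F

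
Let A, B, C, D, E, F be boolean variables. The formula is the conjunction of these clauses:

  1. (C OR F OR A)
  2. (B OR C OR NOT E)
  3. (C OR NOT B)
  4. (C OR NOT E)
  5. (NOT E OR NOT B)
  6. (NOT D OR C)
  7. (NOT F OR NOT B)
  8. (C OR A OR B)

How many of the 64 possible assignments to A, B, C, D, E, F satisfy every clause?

22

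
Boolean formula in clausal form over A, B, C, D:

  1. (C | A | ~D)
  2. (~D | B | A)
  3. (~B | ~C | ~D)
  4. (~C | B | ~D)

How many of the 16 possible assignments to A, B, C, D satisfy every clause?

Split on D, then B.
  D=T, B=T: remaining (A,C) ∈ {(T,F)} — 1.
  D=T, B=F: remaining (A,C) ∈ {(T,F)} — 1.
  D=F, B=T: remaining (A,C) ∈ {(F,F); (F,T); (T,F); (T,T)} — 4.
  D=F, B=F: remaining (A,C) ∈ {(F,F); (F,T); (T,F); (T,T)} — 4.
Total: 1 + 1 + 4 + 4 = 10.

10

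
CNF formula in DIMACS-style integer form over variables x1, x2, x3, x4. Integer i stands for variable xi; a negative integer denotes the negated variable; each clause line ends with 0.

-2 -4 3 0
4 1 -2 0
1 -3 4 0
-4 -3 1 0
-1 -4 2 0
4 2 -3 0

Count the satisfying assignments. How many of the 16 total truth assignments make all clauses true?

6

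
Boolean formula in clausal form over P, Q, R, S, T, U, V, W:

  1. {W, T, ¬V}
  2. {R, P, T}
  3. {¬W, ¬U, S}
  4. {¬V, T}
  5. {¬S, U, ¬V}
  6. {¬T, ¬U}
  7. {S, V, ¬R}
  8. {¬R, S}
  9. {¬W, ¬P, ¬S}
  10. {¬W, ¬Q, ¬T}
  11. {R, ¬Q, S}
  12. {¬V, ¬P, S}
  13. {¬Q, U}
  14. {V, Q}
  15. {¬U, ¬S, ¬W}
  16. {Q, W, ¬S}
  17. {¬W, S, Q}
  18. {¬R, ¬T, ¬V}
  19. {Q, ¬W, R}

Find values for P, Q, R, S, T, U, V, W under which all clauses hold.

Try P = False.
The remaining clauses are satisfied by Q = False, R = False, S = False, T = True, U = False, V = True, W = False.

P=0  Q=0  R=0  S=0  T=1  U=0  V=1  W=0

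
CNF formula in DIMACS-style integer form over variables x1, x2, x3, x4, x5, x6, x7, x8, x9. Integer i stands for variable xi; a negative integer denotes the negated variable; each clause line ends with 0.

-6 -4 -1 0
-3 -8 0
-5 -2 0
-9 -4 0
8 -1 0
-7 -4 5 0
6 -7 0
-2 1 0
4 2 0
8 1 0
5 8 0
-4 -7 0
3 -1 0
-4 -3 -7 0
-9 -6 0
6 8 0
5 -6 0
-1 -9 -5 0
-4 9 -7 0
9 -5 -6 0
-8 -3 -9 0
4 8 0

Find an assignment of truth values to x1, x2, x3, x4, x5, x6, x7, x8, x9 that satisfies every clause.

x1 = F  x2 = F  x3 = F  x4 = T  x5 = T  x6 = F  x7 = F  x8 = T  x9 = F

x7 occurs only negated in the remaining clauses — set x7 = False.
Branch on x1: take x1 = False.
  then x2 is forced to False.
  then x4 is forced to True.
  then x9 is forced to False.
  then x8 is forced to True.
  then x3 is forced to False.
Set x5 = True and propagate.
  then x6 is forced to False.
Every clause has at least one true literal under this assignment.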